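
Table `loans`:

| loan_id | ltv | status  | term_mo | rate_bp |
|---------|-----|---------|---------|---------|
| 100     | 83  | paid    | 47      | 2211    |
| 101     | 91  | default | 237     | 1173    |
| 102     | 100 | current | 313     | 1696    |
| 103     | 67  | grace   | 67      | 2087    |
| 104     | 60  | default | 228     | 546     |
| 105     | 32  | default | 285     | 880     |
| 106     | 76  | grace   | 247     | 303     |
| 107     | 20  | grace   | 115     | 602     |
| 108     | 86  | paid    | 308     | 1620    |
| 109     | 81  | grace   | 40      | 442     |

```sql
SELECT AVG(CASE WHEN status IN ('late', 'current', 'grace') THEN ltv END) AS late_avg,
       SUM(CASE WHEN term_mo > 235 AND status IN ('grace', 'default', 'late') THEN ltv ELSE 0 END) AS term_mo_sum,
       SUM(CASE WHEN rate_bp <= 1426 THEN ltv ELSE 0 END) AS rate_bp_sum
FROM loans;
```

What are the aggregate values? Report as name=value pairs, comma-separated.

late_avg=68.8, term_mo_sum=199, rate_bp_sum=360

[late_avg: status IN ('late', 'current', 'grace')]
loan_id=100: ✗
loan_id=101: ✗
loan_id=102: ✓ → 100
loan_id=103: ✓ → 67
loan_id=104: ✗
loan_id=105: ✗
loan_id=106: ✓ → 76
loan_id=107: ✓ → 20
loan_id=108: ✗
loan_id=109: ✓ → 81
late_avg = (100 + 67 + 76 + 20 + 81) / 5 = 68.8
—
[term_mo_sum: term_mo > 235 AND status IN ('grace', 'default', 'late')]
loan_id=100: ✗
loan_id=101: ✓ → 91
loan_id=102: ✗
loan_id=103: ✗
loan_id=104: ✗
loan_id=105: ✓ → 32
loan_id=106: ✓ → 76
loan_id=107: ✗
loan_id=108: ✗
loan_id=109: ✗
term_mo_sum = 91 + 32 + 76 = 199
—
[rate_bp_sum: rate_bp <= 1426]
loan_id=100: ✗
loan_id=101: ✓ → 91
loan_id=102: ✗
loan_id=103: ✗
loan_id=104: ✓ → 60
loan_id=105: ✓ → 32
loan_id=106: ✓ → 76
loan_id=107: ✓ → 20
loan_id=108: ✗
loan_id=109: ✓ → 81
rate_bp_sum = 91 + 60 + 32 + 76 + 20 + 81 = 360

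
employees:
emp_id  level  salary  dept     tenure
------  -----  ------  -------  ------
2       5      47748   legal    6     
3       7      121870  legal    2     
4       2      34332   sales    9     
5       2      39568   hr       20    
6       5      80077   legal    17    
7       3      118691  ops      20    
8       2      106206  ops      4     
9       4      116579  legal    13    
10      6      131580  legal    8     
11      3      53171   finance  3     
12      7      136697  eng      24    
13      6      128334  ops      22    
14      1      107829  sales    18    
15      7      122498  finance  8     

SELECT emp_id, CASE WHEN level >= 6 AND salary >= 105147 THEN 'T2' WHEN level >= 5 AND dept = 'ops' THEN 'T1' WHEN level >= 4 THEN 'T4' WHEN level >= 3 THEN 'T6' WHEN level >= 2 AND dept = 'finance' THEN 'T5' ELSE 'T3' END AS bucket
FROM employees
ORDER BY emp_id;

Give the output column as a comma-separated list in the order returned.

emp_id=2: level >= 4 → T4
emp_id=3: level >= 6 AND salary >= 105147 → T2
emp_id=4: ELSE → T3
emp_id=5: ELSE → T3
emp_id=6: level >= 4 → T4
emp_id=7: level >= 3 → T6
emp_id=8: ELSE → T3
emp_id=9: level >= 4 → T4
emp_id=10: level >= 6 AND salary >= 105147 → T2
emp_id=11: level >= 3 → T6
emp_id=12: level >= 6 AND salary >= 105147 → T2
emp_id=13: level >= 6 AND salary >= 105147 → T2
emp_id=14: ELSE → T3
emp_id=15: level >= 6 AND salary >= 105147 → T2

T4, T2, T3, T3, T4, T6, T3, T4, T2, T6, T2, T2, T3, T2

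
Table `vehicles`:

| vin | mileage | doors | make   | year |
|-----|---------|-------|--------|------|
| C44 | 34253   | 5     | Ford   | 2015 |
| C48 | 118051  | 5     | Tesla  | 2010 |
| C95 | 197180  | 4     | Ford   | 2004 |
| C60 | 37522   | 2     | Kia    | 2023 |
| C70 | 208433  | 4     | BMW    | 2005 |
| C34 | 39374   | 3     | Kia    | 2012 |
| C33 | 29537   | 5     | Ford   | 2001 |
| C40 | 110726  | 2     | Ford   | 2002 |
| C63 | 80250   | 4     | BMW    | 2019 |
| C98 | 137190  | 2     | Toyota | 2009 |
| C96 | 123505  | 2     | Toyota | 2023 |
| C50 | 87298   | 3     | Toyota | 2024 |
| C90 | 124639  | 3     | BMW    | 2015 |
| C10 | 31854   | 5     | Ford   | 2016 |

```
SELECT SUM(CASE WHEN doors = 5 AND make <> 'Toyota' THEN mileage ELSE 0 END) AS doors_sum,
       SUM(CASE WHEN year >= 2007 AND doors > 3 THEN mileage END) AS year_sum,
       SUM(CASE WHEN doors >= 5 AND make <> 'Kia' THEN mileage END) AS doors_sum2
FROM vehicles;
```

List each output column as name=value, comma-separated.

[doors_sum: doors = 5 AND make <> 'Toyota']
vin=C44: ✓ → 34253
vin=C48: ✓ → 118051
vin=C95: ✗
vin=C60: ✗
vin=C70: ✗
vin=C34: ✗
vin=C33: ✓ → 29537
vin=C40: ✗
vin=C63: ✗
vin=C98: ✗
vin=C96: ✗
vin=C50: ✗
vin=C90: ✗
vin=C10: ✓ → 31854
doors_sum = 34253 + 118051 + 29537 + 31854 = 213695
—
[year_sum: year >= 2007 AND doors > 3]
vin=C44: ✓ → 34253
vin=C48: ✓ → 118051
vin=C95: ✗
vin=C60: ✗
vin=C70: ✗
vin=C34: ✗
vin=C33: ✗
vin=C40: ✗
vin=C63: ✓ → 80250
vin=C98: ✗
vin=C96: ✗
vin=C50: ✗
vin=C90: ✗
vin=C10: ✓ → 31854
year_sum = 34253 + 118051 + 80250 + 31854 = 264408
—
[doors_sum2: doors >= 5 AND make <> 'Kia']
vin=C44: ✓ → 34253
vin=C48: ✓ → 118051
vin=C95: ✗
vin=C60: ✗
vin=C70: ✗
vin=C34: ✗
vin=C33: ✓ → 29537
vin=C40: ✗
vin=C63: ✗
vin=C98: ✗
vin=C96: ✗
vin=C50: ✗
vin=C90: ✗
vin=C10: ✓ → 31854
doors_sum2 = 34253 + 118051 + 29537 + 31854 = 213695

doors_sum=213695, year_sum=264408, doors_sum2=213695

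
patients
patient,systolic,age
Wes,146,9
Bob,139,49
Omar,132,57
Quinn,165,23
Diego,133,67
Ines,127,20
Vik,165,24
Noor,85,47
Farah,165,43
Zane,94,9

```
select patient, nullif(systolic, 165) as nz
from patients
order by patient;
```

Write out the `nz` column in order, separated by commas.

patient=Bob: systolic=139 vs 165: differ → 139
patient=Diego: systolic=133 vs 165: differ → 133
patient=Farah: systolic=165 vs 165: equal → NULL
patient=Ines: systolic=127 vs 165: differ → 127
patient=Noor: systolic=85 vs 165: differ → 85
patient=Omar: systolic=132 vs 165: differ → 132
patient=Quinn: systolic=165 vs 165: equal → NULL
patient=Vik: systolic=165 vs 165: equal → NULL
patient=Wes: systolic=146 vs 165: differ → 146
patient=Zane: systolic=94 vs 165: differ → 94

139, 133, NULL, 127, 85, 132, NULL, NULL, 146, 94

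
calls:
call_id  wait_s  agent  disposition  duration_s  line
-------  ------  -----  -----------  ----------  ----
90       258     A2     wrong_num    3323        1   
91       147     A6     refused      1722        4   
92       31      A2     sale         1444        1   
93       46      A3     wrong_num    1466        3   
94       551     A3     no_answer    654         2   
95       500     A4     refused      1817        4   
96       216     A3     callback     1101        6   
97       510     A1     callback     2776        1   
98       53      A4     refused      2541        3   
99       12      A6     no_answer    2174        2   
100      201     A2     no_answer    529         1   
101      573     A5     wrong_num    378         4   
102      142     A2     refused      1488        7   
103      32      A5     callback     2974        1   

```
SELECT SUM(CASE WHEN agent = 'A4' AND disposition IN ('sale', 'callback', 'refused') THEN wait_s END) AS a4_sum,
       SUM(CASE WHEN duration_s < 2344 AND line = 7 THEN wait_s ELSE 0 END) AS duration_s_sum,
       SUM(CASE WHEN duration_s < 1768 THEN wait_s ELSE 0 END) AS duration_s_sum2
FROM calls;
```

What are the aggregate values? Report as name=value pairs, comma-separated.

[a4_sum: agent = 'A4' AND disposition IN ('sale', 'callback', 'refused')]
call_id=90: ✗
call_id=91: ✗
call_id=92: ✗
call_id=93: ✗
call_id=94: ✗
call_id=95: ✓ → 500
call_id=96: ✗
call_id=97: ✗
call_id=98: ✓ → 53
call_id=99: ✗
call_id=100: ✗
call_id=101: ✗
call_id=102: ✗
call_id=103: ✗
a4_sum = 500 + 53 = 553
—
[duration_s_sum: duration_s < 2344 AND line = 7]
call_id=90: ✗
call_id=91: ✗
call_id=92: ✗
call_id=93: ✗
call_id=94: ✗
call_id=95: ✗
call_id=96: ✗
call_id=97: ✗
call_id=98: ✗
call_id=99: ✗
call_id=100: ✗
call_id=101: ✗
call_id=102: ✓ → 142
call_id=103: ✗
duration_s_sum = 142
—
[duration_s_sum2: duration_s < 1768]
call_id=90: ✗
call_id=91: ✓ → 147
call_id=92: ✓ → 31
call_id=93: ✓ → 46
call_id=94: ✓ → 551
call_id=95: ✗
call_id=96: ✓ → 216
call_id=97: ✗
call_id=98: ✗
call_id=99: ✗
call_id=100: ✓ → 201
call_id=101: ✓ → 573
call_id=102: ✓ → 142
call_id=103: ✗
duration_s_sum2 = 147 + 31 + 46 + 551 + 216 + 201 + 573 + 142 = 1907

a4_sum=553, duration_s_sum=142, duration_s_sum2=1907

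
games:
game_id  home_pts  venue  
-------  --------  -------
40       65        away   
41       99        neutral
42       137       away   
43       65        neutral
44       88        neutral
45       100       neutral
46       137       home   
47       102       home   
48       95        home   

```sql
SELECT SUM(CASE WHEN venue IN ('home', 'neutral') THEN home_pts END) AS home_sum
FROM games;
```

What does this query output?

686

game_id=40: ✗
game_id=41: ✓ → 99
game_id=42: ✗
game_id=43: ✓ → 65
game_id=44: ✓ → 88
game_id=45: ✓ → 100
game_id=46: ✓ → 137
game_id=47: ✓ → 102
game_id=48: ✓ → 95
home_sum = 99 + 65 + 88 + 100 + 137 + 102 + 95 = 686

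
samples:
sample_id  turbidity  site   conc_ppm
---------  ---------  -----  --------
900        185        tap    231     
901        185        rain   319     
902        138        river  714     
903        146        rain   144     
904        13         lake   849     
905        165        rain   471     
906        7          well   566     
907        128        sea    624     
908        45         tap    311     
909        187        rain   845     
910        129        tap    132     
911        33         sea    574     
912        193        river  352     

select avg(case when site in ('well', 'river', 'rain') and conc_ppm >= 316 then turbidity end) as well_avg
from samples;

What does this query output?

sample_id=900: ✗
sample_id=901: ✓ → 185
sample_id=902: ✓ → 138
sample_id=903: ✗
sample_id=904: ✗
sample_id=905: ✓ → 165
sample_id=906: ✓ → 7
sample_id=907: ✗
sample_id=908: ✗
sample_id=909: ✓ → 187
sample_id=910: ✗
sample_id=911: ✗
sample_id=912: ✓ → 193
well_avg = (185 + 138 + 165 + 7 + 187 + 193) / 6 = 145.8333333333

145.8333333333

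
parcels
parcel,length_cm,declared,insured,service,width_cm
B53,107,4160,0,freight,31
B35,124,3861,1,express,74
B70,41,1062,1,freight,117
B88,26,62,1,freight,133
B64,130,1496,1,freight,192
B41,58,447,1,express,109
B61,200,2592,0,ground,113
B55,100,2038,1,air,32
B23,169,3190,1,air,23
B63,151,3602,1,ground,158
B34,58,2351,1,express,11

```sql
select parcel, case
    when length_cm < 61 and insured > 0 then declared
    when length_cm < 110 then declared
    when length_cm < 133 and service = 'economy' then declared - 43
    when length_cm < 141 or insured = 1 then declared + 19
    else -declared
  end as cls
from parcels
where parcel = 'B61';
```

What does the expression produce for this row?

-2592

parcel = B61: length_cm=200, declared=2592, insured=0, service=ground, width_cm=113.
length_cm < 61 and insured > 0 → false
length_cm < 110 → false
length_cm < 133 and service = 'economy' → false
length_cm < 141 or insured = 1 → false
No prior WHEN matched → ELSE → -2592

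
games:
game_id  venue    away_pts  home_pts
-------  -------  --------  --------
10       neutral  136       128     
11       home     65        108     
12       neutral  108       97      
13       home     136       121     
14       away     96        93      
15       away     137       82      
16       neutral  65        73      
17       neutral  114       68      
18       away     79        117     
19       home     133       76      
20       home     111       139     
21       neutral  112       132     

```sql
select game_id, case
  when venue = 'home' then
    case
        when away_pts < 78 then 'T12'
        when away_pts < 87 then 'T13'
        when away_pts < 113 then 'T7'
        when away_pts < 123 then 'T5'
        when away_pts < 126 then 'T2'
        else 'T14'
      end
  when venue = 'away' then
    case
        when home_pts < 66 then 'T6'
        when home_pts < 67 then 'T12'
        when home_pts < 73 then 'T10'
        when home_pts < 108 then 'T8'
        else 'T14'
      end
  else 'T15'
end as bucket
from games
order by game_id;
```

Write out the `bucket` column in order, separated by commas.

game_id=10: venue='neutral' → outer ELSE → T15
game_id=11: venue='home' → inner[away_pts < 78] → T12
game_id=12: venue='neutral' → outer ELSE → T15
game_id=13: venue='home' → inner[ELSE] → T14
game_id=14: venue='away' → inner[home_pts < 108] → T8
game_id=15: venue='away' → inner[home_pts < 108] → T8
game_id=16: venue='neutral' → outer ELSE → T15
game_id=17: venue='neutral' → outer ELSE → T15
game_id=18: venue='away' → inner[ELSE] → T14
game_id=19: venue='home' → inner[ELSE] → T14
game_id=20: venue='home' → inner[away_pts < 113] → T7
game_id=21: venue='neutral' → outer ELSE → T15

T15, T12, T15, T14, T8, T8, T15, T15, T14, T14, T7, T15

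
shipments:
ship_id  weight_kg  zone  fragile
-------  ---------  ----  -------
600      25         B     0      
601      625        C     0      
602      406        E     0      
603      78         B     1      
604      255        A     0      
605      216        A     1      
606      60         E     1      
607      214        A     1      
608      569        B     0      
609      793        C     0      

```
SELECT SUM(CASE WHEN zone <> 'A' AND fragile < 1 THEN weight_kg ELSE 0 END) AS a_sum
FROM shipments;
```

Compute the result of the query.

ship_id=600: ✓ → 25
ship_id=601: ✓ → 625
ship_id=602: ✓ → 406
ship_id=603: ✗
ship_id=604: ✗
ship_id=605: ✗
ship_id=606: ✗
ship_id=607: ✗
ship_id=608: ✓ → 569
ship_id=609: ✓ → 793
a_sum = 25 + 625 + 406 + 569 + 793 = 2418

2418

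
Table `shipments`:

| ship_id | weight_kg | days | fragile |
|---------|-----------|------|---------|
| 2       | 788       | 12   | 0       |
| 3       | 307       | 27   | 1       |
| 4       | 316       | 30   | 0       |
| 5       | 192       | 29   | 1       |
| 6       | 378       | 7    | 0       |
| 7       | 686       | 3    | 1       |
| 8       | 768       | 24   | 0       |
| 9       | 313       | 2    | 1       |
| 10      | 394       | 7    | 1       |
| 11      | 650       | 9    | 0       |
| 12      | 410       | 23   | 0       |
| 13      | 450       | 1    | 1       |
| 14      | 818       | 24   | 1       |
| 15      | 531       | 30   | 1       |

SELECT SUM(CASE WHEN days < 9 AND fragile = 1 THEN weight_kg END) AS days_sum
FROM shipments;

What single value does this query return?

ship_id=2: ✗
ship_id=3: ✗
ship_id=4: ✗
ship_id=5: ✗
ship_id=6: ✗
ship_id=7: ✓ → 686
ship_id=8: ✗
ship_id=9: ✓ → 313
ship_id=10: ✓ → 394
ship_id=11: ✗
ship_id=12: ✗
ship_id=13: ✓ → 450
ship_id=14: ✗
ship_id=15: ✗
days_sum = 686 + 313 + 394 + 450 = 1843

1843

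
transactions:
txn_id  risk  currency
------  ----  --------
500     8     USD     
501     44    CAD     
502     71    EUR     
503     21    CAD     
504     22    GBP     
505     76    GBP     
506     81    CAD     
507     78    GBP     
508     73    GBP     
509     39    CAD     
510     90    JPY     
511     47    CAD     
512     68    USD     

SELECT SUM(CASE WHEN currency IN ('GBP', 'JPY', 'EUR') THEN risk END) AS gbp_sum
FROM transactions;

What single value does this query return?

410

txn_id=500: ✗
txn_id=501: ✗
txn_id=502: ✓ → 71
txn_id=503: ✗
txn_id=504: ✓ → 22
txn_id=505: ✓ → 76
txn_id=506: ✗
txn_id=507: ✓ → 78
txn_id=508: ✓ → 73
txn_id=509: ✗
txn_id=510: ✓ → 90
txn_id=511: ✗
txn_id=512: ✗
gbp_sum = 71 + 22 + 76 + 78 + 73 + 90 = 410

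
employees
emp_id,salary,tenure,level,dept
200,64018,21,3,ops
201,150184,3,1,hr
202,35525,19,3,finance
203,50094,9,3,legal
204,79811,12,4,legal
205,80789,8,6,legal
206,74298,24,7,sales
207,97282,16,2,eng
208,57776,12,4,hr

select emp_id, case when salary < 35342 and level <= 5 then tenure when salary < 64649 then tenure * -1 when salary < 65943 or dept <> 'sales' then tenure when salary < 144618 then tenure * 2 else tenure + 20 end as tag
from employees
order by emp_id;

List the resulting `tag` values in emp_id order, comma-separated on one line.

emp_id=200: salary < 64649 → -21
emp_id=201: salary < 65943 or dept <> 'sales' → 3
emp_id=202: salary < 64649 → -19
emp_id=203: salary < 64649 → -9
emp_id=204: salary < 65943 or dept <> 'sales' → 12
emp_id=205: salary < 65943 or dept <> 'sales' → 8
emp_id=206: salary < 144618 → 48
emp_id=207: salary < 65943 or dept <> 'sales' → 16
emp_id=208: salary < 64649 → -12

-21, 3, -19, -9, 12, 8, 48, 16, -12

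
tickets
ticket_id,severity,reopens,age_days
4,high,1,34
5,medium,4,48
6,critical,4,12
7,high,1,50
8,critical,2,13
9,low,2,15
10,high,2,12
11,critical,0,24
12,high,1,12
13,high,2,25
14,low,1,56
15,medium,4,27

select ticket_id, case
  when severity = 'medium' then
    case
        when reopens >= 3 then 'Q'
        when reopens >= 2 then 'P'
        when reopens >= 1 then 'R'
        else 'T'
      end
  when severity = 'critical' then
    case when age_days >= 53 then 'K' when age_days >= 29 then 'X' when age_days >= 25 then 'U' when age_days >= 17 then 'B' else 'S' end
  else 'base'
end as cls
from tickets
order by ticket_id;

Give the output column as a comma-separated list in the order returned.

base, Q, S, base, S, base, base, B, base, base, base, Q

ticket_id=4: severity='high' → outer ELSE → base
ticket_id=5: severity='medium' → inner[reopens >= 3] → Q
ticket_id=6: severity='critical' → inner[ELSE] → S
ticket_id=7: severity='high' → outer ELSE → base
ticket_id=8: severity='critical' → inner[ELSE] → S
ticket_id=9: severity='low' → outer ELSE → base
ticket_id=10: severity='high' → outer ELSE → base
ticket_id=11: severity='critical' → inner[age_days >= 17] → B
ticket_id=12: severity='high' → outer ELSE → base
ticket_id=13: severity='high' → outer ELSE → base
ticket_id=14: severity='low' → outer ELSE → base
ticket_id=15: severity='medium' → inner[reopens >= 3] → Q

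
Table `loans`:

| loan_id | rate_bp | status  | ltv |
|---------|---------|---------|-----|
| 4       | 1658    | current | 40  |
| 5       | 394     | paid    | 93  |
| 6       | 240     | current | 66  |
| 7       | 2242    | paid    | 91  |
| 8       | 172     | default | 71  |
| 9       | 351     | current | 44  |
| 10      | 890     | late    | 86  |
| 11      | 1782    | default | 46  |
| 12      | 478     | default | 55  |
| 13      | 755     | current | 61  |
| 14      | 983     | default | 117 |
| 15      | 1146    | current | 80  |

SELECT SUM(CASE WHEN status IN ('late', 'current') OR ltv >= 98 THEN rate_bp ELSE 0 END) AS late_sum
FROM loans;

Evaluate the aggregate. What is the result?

6023

loan_id=4: ✓ → 1658
loan_id=5: ✗
loan_id=6: ✓ → 240
loan_id=7: ✗
loan_id=8: ✗
loan_id=9: ✓ → 351
loan_id=10: ✓ → 890
loan_id=11: ✗
loan_id=12: ✗
loan_id=13: ✓ → 755
loan_id=14: ✓ → 983
loan_id=15: ✓ → 1146
late_sum = 1658 + 240 + 351 + 890 + 755 + 983 + 1146 = 6023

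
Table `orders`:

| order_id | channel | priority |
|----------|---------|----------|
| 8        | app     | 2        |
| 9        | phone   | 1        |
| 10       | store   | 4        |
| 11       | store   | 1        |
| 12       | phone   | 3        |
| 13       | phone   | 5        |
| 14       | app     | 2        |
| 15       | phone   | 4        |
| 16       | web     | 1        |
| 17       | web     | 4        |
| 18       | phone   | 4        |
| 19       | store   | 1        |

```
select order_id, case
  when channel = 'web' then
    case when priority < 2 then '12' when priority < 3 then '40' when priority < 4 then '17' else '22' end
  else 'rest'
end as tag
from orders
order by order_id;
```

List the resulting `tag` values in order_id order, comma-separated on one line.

rest, rest, rest, rest, rest, rest, rest, rest, 12, 22, rest, rest

order_id=8: channel='app' → outer ELSE → rest
order_id=9: channel='phone' → outer ELSE → rest
order_id=10: channel='store' → outer ELSE → rest
order_id=11: channel='store' → outer ELSE → rest
order_id=12: channel='phone' → outer ELSE → rest
order_id=13: channel='phone' → outer ELSE → rest
order_id=14: channel='app' → outer ELSE → rest
order_id=15: channel='phone' → outer ELSE → rest
order_id=16: channel='web' → inner[priority < 2] → 12
order_id=17: channel='web' → inner[ELSE] → 22
order_id=18: channel='phone' → outer ELSE → rest
order_id=19: channel='store' → outer ELSE → rest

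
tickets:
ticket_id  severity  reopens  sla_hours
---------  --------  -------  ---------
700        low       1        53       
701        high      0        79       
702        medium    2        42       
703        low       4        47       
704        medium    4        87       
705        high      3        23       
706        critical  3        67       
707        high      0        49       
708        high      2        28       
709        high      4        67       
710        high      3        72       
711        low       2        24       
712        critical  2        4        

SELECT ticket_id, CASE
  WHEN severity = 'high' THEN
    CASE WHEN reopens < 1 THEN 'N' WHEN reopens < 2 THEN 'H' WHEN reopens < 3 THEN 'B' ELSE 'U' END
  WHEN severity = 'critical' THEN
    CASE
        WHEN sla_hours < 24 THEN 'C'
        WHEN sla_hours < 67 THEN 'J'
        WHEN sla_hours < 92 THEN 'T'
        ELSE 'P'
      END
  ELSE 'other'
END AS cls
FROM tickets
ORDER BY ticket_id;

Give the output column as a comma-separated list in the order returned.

ticket_id=700: severity='low' → outer ELSE → other
ticket_id=701: severity='high' → inner[reopens < 1] → N
ticket_id=702: severity='medium' → outer ELSE → other
ticket_id=703: severity='low' → outer ELSE → other
ticket_id=704: severity='medium' → outer ELSE → other
ticket_id=705: severity='high' → inner[ELSE] → U
ticket_id=706: severity='critical' → inner[sla_hours < 92] → T
ticket_id=707: severity='high' → inner[reopens < 1] → N
ticket_id=708: severity='high' → inner[reopens < 3] → B
ticket_id=709: severity='high' → inner[ELSE] → U
ticket_id=710: severity='high' → inner[ELSE] → U
ticket_id=711: severity='low' → outer ELSE → other
ticket_id=712: severity='critical' → inner[sla_hours < 24] → C

other, N, other, other, other, U, T, N, B, U, U, other, C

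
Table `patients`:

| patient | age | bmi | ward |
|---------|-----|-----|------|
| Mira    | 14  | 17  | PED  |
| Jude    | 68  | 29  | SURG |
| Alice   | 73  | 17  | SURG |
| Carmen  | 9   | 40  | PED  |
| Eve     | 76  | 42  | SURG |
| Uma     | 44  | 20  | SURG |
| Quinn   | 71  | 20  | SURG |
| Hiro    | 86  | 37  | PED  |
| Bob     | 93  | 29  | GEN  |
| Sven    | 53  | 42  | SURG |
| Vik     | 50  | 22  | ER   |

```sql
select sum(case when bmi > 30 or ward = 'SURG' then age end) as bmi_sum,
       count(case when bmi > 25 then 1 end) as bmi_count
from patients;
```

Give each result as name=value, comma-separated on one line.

bmi_sum=480, bmi_count=6

[bmi_sum: bmi > 30 or ward = 'SURG']
patient=Mira: ✗
patient=Jude: ✓ → 68
patient=Alice: ✓ → 73
patient=Carmen: ✓ → 9
patient=Eve: ✓ → 76
patient=Uma: ✓ → 44
patient=Quinn: ✓ → 71
patient=Hiro: ✓ → 86
patient=Bob: ✗
patient=Sven: ✓ → 53
patient=Vik: ✗
bmi_sum = 68 + 73 + 9 + 76 + 44 + 71 + 86 + 53 = 480
—
[bmi_count: bmi > 25]
patient=Mira: ✗
patient=Jude: ✓ → 1
patient=Alice: ✗
patient=Carmen: ✓ → 1
patient=Eve: ✓ → 1
patient=Uma: ✗
patient=Quinn: ✗
patient=Hiro: ✓ → 1
patient=Bob: ✓ → 1
patient=Sven: ✓ → 1
patient=Vik: ✗
bmi_count = COUNT(1, 1, 1, 1, 1, 1) = 6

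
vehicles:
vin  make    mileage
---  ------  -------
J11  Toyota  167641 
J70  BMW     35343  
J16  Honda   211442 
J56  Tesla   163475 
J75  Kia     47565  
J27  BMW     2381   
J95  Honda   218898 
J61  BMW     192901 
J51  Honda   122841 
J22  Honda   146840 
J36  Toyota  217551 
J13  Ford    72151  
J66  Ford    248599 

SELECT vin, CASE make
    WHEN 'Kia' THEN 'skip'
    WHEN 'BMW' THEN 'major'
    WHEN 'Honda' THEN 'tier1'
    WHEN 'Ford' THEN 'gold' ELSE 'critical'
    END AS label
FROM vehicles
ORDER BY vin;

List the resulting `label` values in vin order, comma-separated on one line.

vin=J11: ELSE → critical
vin=J13: make='Ford' → gold
vin=J16: make='Honda' → tier1
vin=J22: make='Honda' → tier1
vin=J27: make='BMW' → major
vin=J36: ELSE → critical
vin=J51: make='Honda' → tier1
vin=J56: ELSE → critical
vin=J61: make='BMW' → major
vin=J66: make='Ford' → gold
vin=J70: make='BMW' → major
vin=J75: make='Kia' → skip
vin=J95: make='Honda' → tier1

critical, gold, tier1, tier1, major, critical, tier1, critical, major, gold, major, skip, tier1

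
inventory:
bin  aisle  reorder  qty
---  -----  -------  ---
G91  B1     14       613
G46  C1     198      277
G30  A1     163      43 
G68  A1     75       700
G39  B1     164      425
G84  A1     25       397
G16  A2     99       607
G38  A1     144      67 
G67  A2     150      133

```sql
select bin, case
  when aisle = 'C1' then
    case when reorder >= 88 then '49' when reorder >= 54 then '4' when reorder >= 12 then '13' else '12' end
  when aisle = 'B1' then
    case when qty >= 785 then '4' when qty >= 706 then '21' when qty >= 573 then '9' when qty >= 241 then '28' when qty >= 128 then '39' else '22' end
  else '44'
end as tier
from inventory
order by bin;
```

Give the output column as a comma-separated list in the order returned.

bin=G16: aisle='A2' → outer ELSE → 44
bin=G30: aisle='A1' → outer ELSE → 44
bin=G38: aisle='A1' → outer ELSE → 44
bin=G39: aisle='B1' → inner[qty >= 241] → 28
bin=G46: aisle='C1' → inner[reorder >= 88] → 49
bin=G67: aisle='A2' → outer ELSE → 44
bin=G68: aisle='A1' → outer ELSE → 44
bin=G84: aisle='A1' → outer ELSE → 44
bin=G91: aisle='B1' → inner[qty >= 573] → 9

44, 44, 44, 28, 49, 44, 44, 44, 9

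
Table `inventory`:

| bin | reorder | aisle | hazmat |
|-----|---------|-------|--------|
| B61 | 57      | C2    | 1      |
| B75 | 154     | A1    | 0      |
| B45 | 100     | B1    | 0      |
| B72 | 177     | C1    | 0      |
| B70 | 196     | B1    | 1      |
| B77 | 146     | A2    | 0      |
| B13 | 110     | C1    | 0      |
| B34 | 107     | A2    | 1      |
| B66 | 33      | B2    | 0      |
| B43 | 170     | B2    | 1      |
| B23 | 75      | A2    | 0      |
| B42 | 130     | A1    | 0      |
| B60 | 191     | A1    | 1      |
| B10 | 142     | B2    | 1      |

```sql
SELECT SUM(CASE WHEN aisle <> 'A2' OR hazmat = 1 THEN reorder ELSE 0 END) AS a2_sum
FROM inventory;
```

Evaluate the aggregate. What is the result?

1567

bin=B61: ✓ → 57
bin=B75: ✓ → 154
bin=B45: ✓ → 100
bin=B72: ✓ → 177
bin=B70: ✓ → 196
bin=B77: ✗
bin=B13: ✓ → 110
bin=B34: ✓ → 107
bin=B66: ✓ → 33
bin=B43: ✓ → 170
bin=B23: ✗
bin=B42: ✓ → 130
bin=B60: ✓ → 191
bin=B10: ✓ → 142
a2_sum = 57 + 154 + 100 + 177 + 196 + 110 + 107 + 33 + 170 + 130 + 191 + 142 = 1567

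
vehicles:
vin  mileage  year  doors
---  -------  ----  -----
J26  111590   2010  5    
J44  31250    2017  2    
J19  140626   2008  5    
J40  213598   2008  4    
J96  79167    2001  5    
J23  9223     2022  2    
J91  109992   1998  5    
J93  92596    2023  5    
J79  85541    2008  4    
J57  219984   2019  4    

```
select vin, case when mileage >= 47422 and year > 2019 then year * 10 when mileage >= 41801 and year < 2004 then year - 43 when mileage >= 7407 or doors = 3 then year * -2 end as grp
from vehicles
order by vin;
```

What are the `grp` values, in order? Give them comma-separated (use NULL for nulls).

-4016, -4044, -4020, -4016, -4034, -4038, -4016, 1955, 20230, 1958

vin=J19: mileage >= 7407 or doors = 3 → -4016
vin=J23: mileage >= 7407 or doors = 3 → -4044
vin=J26: mileage >= 7407 or doors = 3 → -4020
vin=J40: mileage >= 7407 or doors = 3 → -4016
vin=J44: mileage >= 7407 or doors = 3 → -4034
vin=J57: mileage >= 7407 or doors = 3 → -4038
vin=J79: mileage >= 7407 or doors = 3 → -4016
vin=J91: mileage >= 41801 and year < 2004 → 1955
vin=J93: mileage >= 47422 and year > 2019 → 20230
vin=J96: mileage >= 41801 and year < 2004 → 1958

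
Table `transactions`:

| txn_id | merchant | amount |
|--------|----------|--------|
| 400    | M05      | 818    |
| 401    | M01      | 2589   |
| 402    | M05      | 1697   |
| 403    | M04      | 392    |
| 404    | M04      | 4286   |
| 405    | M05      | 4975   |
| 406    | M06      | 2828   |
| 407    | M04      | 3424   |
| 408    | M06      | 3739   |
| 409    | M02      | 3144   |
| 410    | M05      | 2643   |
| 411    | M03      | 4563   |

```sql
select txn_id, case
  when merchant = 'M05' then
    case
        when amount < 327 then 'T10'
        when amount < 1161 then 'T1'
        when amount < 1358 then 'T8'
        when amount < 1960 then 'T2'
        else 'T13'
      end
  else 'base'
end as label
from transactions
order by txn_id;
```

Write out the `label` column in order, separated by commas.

txn_id=400: merchant='M05' → inner[amount < 1161] → T1
txn_id=401: merchant='M01' → outer ELSE → base
txn_id=402: merchant='M05' → inner[amount < 1960] → T2
txn_id=403: merchant='M04' → outer ELSE → base
txn_id=404: merchant='M04' → outer ELSE → base
txn_id=405: merchant='M05' → inner[ELSE] → T13
txn_id=406: merchant='M06' → outer ELSE → base
txn_id=407: merchant='M04' → outer ELSE → base
txn_id=408: merchant='M06' → outer ELSE → base
txn_id=409: merchant='M02' → outer ELSE → base
txn_id=410: merchant='M05' → inner[ELSE] → T13
txn_id=411: merchant='M03' → outer ELSE → base

T1, base, T2, base, base, T13, base, base, base, base, T13, base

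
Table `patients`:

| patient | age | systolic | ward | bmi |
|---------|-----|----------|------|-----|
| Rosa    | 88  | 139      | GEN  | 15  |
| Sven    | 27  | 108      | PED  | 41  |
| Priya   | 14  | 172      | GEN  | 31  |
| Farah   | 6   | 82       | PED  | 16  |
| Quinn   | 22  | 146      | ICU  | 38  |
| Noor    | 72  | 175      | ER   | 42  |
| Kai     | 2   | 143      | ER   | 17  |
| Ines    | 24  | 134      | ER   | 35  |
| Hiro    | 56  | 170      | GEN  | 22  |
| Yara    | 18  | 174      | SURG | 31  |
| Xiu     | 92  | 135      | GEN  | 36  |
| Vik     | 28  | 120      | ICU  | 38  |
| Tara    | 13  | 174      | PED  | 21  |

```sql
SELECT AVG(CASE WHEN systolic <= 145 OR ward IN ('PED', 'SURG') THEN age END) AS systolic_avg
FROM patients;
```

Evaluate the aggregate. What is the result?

33.1111111111

patient=Rosa: ✓ → 88
patient=Sven: ✓ → 27
patient=Priya: ✗
patient=Farah: ✓ → 6
patient=Quinn: ✗
patient=Noor: ✗
patient=Kai: ✓ → 2
patient=Ines: ✓ → 24
patient=Hiro: ✗
patient=Yara: ✓ → 18
patient=Xiu: ✓ → 92
patient=Vik: ✓ → 28
patient=Tara: ✓ → 13
systolic_avg = (88 + 27 + 6 + 2 + 24 + 18 + 92 + 28 + 13) / 9 = 33.1111111111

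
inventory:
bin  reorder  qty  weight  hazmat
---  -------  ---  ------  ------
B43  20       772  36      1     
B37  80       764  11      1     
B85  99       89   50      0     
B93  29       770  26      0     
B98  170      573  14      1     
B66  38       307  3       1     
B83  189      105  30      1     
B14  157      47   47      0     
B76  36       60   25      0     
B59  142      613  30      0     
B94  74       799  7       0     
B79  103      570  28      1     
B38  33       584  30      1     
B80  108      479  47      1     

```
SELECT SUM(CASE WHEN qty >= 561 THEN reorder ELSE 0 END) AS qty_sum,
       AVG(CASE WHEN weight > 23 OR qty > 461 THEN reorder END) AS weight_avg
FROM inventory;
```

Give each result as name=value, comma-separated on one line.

qty_sum=651, weight_avg=95.3846153846

[qty_sum: qty >= 561]
bin=B43: ✓ → 20
bin=B37: ✓ → 80
bin=B85: ✗
bin=B93: ✓ → 29
bin=B98: ✓ → 170
bin=B66: ✗
bin=B83: ✗
bin=B14: ✗
bin=B76: ✗
bin=B59: ✓ → 142
bin=B94: ✓ → 74
bin=B79: ✓ → 103
bin=B38: ✓ → 33
bin=B80: ✗
qty_sum = 20 + 80 + 29 + 170 + 142 + 74 + 103 + 33 = 651
—
[weight_avg: weight > 23 OR qty > 461]
bin=B43: ✓ → 20
bin=B37: ✓ → 80
bin=B85: ✓ → 99
bin=B93: ✓ → 29
bin=B98: ✓ → 170
bin=B66: ✗
bin=B83: ✓ → 189
bin=B14: ✓ → 157
bin=B76: ✓ → 36
bin=B59: ✓ → 142
bin=B94: ✓ → 74
bin=B79: ✓ → 103
bin=B38: ✓ → 33
bin=B80: ✓ → 108
weight_avg = (20 + 80 + 99 + 29 + 170 + 189 + 157 + 36 + 142 + 74 + 103 + 33 + 108) / 13 = 95.3846153846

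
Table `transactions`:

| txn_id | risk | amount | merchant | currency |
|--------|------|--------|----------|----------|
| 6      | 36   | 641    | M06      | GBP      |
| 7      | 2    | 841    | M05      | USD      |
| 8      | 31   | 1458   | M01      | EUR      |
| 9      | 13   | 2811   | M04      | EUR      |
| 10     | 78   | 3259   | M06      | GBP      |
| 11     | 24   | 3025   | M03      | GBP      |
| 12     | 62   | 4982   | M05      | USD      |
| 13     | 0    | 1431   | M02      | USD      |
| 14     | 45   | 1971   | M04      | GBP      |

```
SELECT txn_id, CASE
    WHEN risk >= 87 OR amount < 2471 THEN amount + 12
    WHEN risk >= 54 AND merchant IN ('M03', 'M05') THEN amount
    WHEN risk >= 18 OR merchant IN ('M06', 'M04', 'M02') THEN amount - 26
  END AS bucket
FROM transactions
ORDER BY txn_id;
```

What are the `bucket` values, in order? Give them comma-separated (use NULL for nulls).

txn_id=6: risk >= 87 OR amount < 2471 → 653
txn_id=7: risk >= 87 OR amount < 2471 → 853
txn_id=8: risk >= 87 OR amount < 2471 → 1470
txn_id=9: risk >= 18 OR merchant IN ('M06', 'M04', 'M02') → 2785
txn_id=10: risk >= 18 OR merchant IN ('M06', 'M04', 'M02') → 3233
txn_id=11: risk >= 18 OR merchant IN ('M06', 'M04', 'M02') → 2999
txn_id=12: risk >= 54 AND merchant IN ('M03', 'M05') → 4982
txn_id=13: risk >= 87 OR amount < 2471 → 1443
txn_id=14: risk >= 87 OR amount < 2471 → 1983

653, 853, 1470, 2785, 3233, 2999, 4982, 1443, 1983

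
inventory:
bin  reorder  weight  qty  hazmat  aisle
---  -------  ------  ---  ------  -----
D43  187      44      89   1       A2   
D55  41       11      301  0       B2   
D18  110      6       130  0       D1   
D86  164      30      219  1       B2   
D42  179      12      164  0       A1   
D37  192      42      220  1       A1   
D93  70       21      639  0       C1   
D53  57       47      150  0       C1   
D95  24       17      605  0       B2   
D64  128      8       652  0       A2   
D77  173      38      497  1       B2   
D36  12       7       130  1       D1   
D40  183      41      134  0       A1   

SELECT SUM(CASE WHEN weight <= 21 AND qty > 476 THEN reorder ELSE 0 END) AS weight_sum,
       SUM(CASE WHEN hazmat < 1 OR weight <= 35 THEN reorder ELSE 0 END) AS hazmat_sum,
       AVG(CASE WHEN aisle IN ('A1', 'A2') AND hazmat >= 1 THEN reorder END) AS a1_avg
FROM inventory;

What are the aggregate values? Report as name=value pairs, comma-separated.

weight_sum=222, hazmat_sum=968, a1_avg=189.5

[weight_sum: weight <= 21 AND qty > 476]
bin=D43: ✗
bin=D55: ✗
bin=D18: ✗
bin=D86: ✗
bin=D42: ✗
bin=D37: ✗
bin=D93: ✓ → 70
bin=D53: ✗
bin=D95: ✓ → 24
bin=D64: ✓ → 128
bin=D77: ✗
bin=D36: ✗
bin=D40: ✗
weight_sum = 70 + 24 + 128 = 222
—
[hazmat_sum: hazmat < 1 OR weight <= 35]
bin=D43: ✗
bin=D55: ✓ → 41
bin=D18: ✓ → 110
bin=D86: ✓ → 164
bin=D42: ✓ → 179
bin=D37: ✗
bin=D93: ✓ → 70
bin=D53: ✓ → 57
bin=D95: ✓ → 24
bin=D64: ✓ → 128
bin=D77: ✗
bin=D36: ✓ → 12
bin=D40: ✓ → 183
hazmat_sum = 41 + 110 + 164 + 179 + 70 + 57 + 24 + 128 + 12 + 183 = 968
—
[a1_avg: aisle IN ('A1', 'A2') AND hazmat >= 1]
bin=D43: ✓ → 187
bin=D55: ✗
bin=D18: ✗
bin=D86: ✗
bin=D42: ✗
bin=D37: ✓ → 192
bin=D93: ✗
bin=D53: ✗
bin=D95: ✗
bin=D64: ✗
bin=D77: ✗
bin=D36: ✗
bin=D40: ✗
a1_avg = (187 + 192) / 2 = 189.5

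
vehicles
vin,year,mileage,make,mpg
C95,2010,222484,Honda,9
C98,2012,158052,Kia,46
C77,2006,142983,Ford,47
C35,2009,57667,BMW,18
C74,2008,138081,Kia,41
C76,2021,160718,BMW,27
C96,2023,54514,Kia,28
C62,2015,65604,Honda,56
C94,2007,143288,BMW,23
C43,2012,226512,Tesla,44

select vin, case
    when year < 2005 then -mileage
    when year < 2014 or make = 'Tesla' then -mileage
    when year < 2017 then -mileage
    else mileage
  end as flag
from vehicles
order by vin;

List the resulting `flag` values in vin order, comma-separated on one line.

-57667, -226512, -65604, -138081, 160718, -142983, -143288, -222484, 54514, -158052

vin=C35: year < 2014 or make = 'Tesla' → -57667
vin=C43: year < 2014 or make = 'Tesla' → -226512
vin=C62: year < 2017 → -65604
vin=C74: year < 2014 or make = 'Tesla' → -138081
vin=C76: ELSE → 160718
vin=C77: year < 2014 or make = 'Tesla' → -142983
vin=C94: year < 2014 or make = 'Tesla' → -143288
vin=C95: year < 2014 or make = 'Tesla' → -222484
vin=C96: ELSE → 54514
vin=C98: year < 2014 or make = 'Tesla' → -158052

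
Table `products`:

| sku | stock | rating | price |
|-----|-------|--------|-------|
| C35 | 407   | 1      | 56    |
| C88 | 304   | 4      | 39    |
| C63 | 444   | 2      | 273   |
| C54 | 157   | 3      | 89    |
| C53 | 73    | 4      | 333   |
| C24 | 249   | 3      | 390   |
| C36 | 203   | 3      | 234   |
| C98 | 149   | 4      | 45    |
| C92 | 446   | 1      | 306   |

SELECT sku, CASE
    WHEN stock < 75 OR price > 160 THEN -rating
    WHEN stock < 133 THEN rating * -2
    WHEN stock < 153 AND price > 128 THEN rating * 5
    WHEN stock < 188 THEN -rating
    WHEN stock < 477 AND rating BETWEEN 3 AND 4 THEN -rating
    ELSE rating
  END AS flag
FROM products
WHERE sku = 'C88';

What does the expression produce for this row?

sku = C88: stock=304, rating=4, price=39.
stock < 75 OR price > 160 → false
stock < 133 → false
stock < 153 AND price > 128 → false
stock < 188 → false
stock < 477 AND rating BETWEEN 3 AND 4 → true → -4

-4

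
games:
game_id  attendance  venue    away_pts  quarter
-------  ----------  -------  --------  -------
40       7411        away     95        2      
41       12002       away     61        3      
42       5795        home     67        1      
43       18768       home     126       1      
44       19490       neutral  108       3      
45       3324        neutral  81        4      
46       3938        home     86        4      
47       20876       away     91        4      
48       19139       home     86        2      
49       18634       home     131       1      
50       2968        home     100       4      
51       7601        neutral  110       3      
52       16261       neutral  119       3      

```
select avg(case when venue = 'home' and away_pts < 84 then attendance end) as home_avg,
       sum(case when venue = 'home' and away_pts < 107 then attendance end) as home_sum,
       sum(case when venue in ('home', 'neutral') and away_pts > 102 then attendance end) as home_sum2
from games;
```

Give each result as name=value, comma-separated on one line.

[home_avg: venue = 'home' and away_pts < 84]
game_id=40: ✗
game_id=41: ✗
game_id=42: ✓ → 5795
game_id=43: ✗
game_id=44: ✗
game_id=45: ✗
game_id=46: ✗
game_id=47: ✗
game_id=48: ✗
game_id=49: ✗
game_id=50: ✗
game_id=51: ✗
game_id=52: ✗
home_avg = 5795
—
[home_sum: venue = 'home' and away_pts < 107]
game_id=40: ✗
game_id=41: ✗
game_id=42: ✓ → 5795
game_id=43: ✗
game_id=44: ✗
game_id=45: ✗
game_id=46: ✓ → 3938
game_id=47: ✗
game_id=48: ✓ → 19139
game_id=49: ✗
game_id=50: ✓ → 2968
game_id=51: ✗
game_id=52: ✗
home_sum = 5795 + 3938 + 19139 + 2968 = 31840
—
[home_sum2: venue in ('home', 'neutral') and away_pts > 102]
game_id=40: ✗
game_id=41: ✗
game_id=42: ✗
game_id=43: ✓ → 18768
game_id=44: ✓ → 19490
game_id=45: ✗
game_id=46: ✗
game_id=47: ✗
game_id=48: ✗
game_id=49: ✓ → 18634
game_id=50: ✗
game_id=51: ✓ → 7601
game_id=52: ✓ → 16261
home_sum2 = 18768 + 19490 + 18634 + 7601 + 16261 = 80754

home_avg=5795, home_sum=31840, home_sum2=80754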